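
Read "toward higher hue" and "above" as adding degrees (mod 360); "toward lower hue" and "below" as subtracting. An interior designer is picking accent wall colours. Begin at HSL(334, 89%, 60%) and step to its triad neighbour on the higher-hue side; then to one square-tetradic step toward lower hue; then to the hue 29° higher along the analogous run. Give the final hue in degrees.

triadic ↑ +120°: 334 + 120 = 454 → 454 − 360 = 94°
square ↓ −90°: 94 − 90 = 4°
analog 29° ↑ +29°: 4 + 29 = 33°

33°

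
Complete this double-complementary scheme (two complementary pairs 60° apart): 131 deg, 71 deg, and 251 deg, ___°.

311°

A rectangular tetradic uses two complementary pairs 60° apart: offsets 0°, 60°, 180°, 240°.
Among {71°, 131°, 251°}, 71° and 251° are a 180° pair.
The remaining hue 131° needs its own complement: 131 + 180 = 311°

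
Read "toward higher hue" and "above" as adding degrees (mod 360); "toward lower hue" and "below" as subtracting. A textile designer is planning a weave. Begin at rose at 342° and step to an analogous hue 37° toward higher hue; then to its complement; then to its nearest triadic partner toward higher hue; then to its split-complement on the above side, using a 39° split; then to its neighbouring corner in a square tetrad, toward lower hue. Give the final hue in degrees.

analog 37° ↑ +37°: 342 + 37 = 379 → 379 − 360 = 19°
complement +180°: 19 + 180 = 199°
triadic ↑ +120°: 199 + 120 = 319°
split-comp 39° ↑ +219°: 319 + 219 = 538 → 538 − 360 = 178°
square ↓ −90°: 178 − 90 = 88°

88°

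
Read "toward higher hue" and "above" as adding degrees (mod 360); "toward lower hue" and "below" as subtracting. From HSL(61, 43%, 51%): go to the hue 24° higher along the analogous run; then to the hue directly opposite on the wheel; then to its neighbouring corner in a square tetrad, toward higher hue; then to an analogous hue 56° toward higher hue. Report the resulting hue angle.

analog 24° ↑ +24°: 61 + 24 = 85°
complement +180°: 85 + 180 = 265°
square ↑ +90°: 265 + 90 = 355°
analog 56° ↑ +56°: 355 + 56 = 411 → 411 − 360 = 51°

51°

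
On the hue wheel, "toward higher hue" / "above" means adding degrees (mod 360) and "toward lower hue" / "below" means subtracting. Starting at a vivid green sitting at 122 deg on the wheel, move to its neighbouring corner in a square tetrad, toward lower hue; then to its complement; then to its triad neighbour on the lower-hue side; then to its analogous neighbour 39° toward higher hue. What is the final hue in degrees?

131°

square ↓ −90°: 122 − 90 = 32°
complement +180°: 32 + 180 = 212°
triadic ↓ −120°: 212 − 120 = 92°
analog 39° ↑ +39°: 92 + 39 = 131°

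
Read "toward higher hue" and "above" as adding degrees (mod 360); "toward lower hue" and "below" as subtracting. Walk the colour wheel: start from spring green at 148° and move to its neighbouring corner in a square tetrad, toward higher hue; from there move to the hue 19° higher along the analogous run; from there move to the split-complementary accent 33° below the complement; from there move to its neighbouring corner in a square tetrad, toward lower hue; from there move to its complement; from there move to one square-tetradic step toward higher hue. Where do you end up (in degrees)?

224°

square ↑ +90°: 148 + 90 = 238°
analog 19° ↑ +19°: 238 + 19 = 257°
split-comp 33° ↓ +147°: 257 + 147 = 404 → 404 − 360 = 44°
square ↓ −90°: 44 − 90 = -46 → -46 + 360 = 314°
complement +180°: 314 + 180 = 494 → 494 − 360 = 134°
square ↑ +90°: 134 + 90 = 224°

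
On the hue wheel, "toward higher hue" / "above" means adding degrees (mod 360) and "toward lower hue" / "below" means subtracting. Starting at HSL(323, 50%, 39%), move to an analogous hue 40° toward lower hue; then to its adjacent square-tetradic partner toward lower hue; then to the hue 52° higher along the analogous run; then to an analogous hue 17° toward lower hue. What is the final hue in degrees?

228°

analog 40° ↓ −40°: 323 − 40 = 283°
square ↓ −90°: 283 − 90 = 193°
analog 52° ↑ +52°: 193 + 52 = 245°
analog 17° ↓ −17°: 245 − 17 = 228°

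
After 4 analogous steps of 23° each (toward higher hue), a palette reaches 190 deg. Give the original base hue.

4 steps of 23° (toward higher hue) give a net shift of +92°.
Start = end − shift: 190 − 92 = 98°

98°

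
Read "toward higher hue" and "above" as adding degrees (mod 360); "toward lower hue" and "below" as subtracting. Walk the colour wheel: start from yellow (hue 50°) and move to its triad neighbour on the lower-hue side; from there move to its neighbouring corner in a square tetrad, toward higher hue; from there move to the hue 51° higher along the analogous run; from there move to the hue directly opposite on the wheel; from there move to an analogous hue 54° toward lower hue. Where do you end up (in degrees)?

50 − 120 = -70 → -70 + 360 = 290°   (triadic ↓)
290 + 90 = 380 → 380 − 360 = 20°   (square ↑)
20 + 51 = 71°   (analog 51° ↑)
71 + 180 = 251°   (complement)
251 − 54 = 197°   (analog 54° ↓)

197°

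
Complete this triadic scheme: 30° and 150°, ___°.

270°

A triad places three hues 120° apart.
The full set through 30° is {30°, 150°, 270°}.
Given {30°, 150°}, the missing hue is 270°.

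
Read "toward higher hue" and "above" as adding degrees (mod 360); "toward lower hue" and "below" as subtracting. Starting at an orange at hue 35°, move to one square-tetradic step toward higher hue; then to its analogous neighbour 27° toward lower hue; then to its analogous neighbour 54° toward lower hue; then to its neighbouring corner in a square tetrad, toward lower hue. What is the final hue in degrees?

314°

+90° (square ↑): 35 + 90 = 125°
−27° (analog 27° ↓): 125 − 27 = 98°
−54° (analog 54° ↓): 98 − 54 = 44°
−90° (square ↓): 44 − 90 = -46 → -46 + 360 = 314°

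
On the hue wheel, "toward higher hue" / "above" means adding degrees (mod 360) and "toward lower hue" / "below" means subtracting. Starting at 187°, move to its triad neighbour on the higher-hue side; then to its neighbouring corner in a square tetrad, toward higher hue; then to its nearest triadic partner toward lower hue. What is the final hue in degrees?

187 + 120 = 307°   (triadic ↑)
307 + 90 = 397 → 397 − 360 = 37°   (square ↑)
37 − 120 = -83 → -83 + 360 = 277°   (triadic ↓)

277°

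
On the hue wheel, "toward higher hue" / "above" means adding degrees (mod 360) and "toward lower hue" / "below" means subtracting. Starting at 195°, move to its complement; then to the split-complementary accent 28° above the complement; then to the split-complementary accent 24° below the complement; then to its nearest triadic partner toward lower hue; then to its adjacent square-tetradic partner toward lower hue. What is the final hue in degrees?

169°

complement +180°: 195 + 180 = 375 → 375 − 360 = 15°
split-comp 28° ↑ +208°: 15 + 208 = 223°
split-comp 24° ↓ +156°: 223 + 156 = 379 → 379 − 360 = 19°
triadic ↓ −120°: 19 − 120 = -101 → -101 + 360 = 259°
square ↓ −90°: 259 − 90 = 169°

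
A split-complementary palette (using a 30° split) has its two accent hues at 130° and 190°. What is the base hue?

The accents sit 30° either side of the complement, so the complement is their short-arc midpoint on the wheel.
Short-arc midpoint of 130° and 190°: 160°.
Base is 180° from the complement: 160 − 180 = -20 → -20 + 360 = 340°

340°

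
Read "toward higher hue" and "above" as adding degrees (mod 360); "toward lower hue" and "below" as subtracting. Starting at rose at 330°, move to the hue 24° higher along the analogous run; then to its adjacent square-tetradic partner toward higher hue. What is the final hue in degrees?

+24° (analog 24° ↑): 330 + 24 = 354°
+90° (square ↑): 354 + 90 = 444 → 444 − 360 = 84°

84°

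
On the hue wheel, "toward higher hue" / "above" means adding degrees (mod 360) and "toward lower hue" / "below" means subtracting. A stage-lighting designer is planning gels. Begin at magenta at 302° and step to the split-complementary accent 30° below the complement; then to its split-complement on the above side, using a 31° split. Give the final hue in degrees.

303°

split-comp 30° ↓ +150°: 302 + 150 = 452 → 452 − 360 = 92°
split-comp 31° ↑ +211°: 92 + 211 = 303°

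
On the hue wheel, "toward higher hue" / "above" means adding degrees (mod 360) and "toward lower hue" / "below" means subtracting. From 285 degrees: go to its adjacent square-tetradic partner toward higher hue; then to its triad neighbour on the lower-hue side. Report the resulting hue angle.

square ↑ +90°: 285 + 90 = 375 → 375 − 360 = 15°
triadic ↓ −120°: 15 − 120 = -105 → -105 + 360 = 255°

255°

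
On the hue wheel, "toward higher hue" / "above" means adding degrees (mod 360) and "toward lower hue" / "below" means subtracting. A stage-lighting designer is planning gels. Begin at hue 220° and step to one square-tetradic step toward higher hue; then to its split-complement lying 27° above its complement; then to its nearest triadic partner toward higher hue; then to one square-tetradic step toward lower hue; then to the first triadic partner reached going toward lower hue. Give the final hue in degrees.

220 + 90 = 310°   (square ↑)
310 + 207 = 517 → 517 − 360 = 157°   (split-comp 27° ↑)
157 + 120 = 277°   (triadic ↑)
277 − 90 = 187°   (square ↓)
187 − 120 = 67°   (triadic ↓)

67°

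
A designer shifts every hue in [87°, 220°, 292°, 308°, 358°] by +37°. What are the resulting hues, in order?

87 + 37 = 124°
220 + 37 = 257°
292 + 37 = 329°
308 + 37 = 345°
358 + 37 = 395 → 395 − 360 = 35°

124°, 257°, 329°, 345°, 35°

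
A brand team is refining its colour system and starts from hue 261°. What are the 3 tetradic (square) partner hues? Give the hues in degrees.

A square tetradic scheme places four hues every 90°.
261 + 90 = 351°
261 + 180 = 441 → 441 − 360 = 81°
261 + 270 = 531 → 531 − 360 = 171°

351°, 81°, and 171°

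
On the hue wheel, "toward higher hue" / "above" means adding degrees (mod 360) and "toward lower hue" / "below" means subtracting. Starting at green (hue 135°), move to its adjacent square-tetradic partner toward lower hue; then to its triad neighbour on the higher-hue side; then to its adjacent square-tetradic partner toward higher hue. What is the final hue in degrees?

255°

square ↓ −90°: 135 − 90 = 45°
triadic ↑ +120°: 45 + 120 = 165°
square ↑ +90°: 165 + 90 = 255°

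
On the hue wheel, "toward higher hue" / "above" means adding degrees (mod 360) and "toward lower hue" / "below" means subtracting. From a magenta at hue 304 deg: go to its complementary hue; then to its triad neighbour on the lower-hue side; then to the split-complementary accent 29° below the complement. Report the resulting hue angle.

155°

304 + 180 = 484 → 484 − 360 = 124°   (complement)
124 − 120 = 4°   (triadic ↓)
4 + 151 = 155°   (split-comp 29° ↓)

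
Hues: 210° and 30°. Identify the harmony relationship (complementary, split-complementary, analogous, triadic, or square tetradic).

Sort the hues: 30°, 210°.
Successive gaps around the wheel: 180°, 180°.
Two hues 180° apart are complementary.

complementary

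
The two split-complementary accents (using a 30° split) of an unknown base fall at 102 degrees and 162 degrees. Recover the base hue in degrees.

312°

The accents sit 30° either side of the complement, so the complement is their short-arc midpoint on the wheel.
Short-arc midpoint of 102° and 162°: 132°.
Base is 180° from the complement: 132 − 180 = -48 → -48 + 360 = 312°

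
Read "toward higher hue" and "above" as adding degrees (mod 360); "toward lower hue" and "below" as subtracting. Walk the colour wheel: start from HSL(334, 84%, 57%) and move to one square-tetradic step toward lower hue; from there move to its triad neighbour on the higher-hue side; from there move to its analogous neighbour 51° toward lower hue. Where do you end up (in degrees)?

square ↓ −90°: 334 − 90 = 244°
triadic ↑ +120°: 244 + 120 = 364 → 364 − 360 = 4°
analog 51° ↓ −51°: 4 − 51 = -47 → -47 + 360 = 313°

313°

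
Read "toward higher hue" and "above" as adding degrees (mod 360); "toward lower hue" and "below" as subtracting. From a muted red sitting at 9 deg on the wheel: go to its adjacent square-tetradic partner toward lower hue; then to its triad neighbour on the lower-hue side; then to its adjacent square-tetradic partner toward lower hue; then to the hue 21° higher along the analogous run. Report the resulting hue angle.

90°

9 − 90 = -81 → -81 + 360 = 279°   (square ↓)
279 − 120 = 159°   (triadic ↓)
159 − 90 = 69°   (square ↓)
69 + 21 = 90°   (analog 21° ↑)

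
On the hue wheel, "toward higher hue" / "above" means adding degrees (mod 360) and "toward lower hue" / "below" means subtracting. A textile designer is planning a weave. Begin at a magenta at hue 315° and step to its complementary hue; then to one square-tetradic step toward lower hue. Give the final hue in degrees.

+180° (complement): 315 + 180 = 495 → 495 − 360 = 135°
−90° (square ↓): 135 − 90 = 45°

45°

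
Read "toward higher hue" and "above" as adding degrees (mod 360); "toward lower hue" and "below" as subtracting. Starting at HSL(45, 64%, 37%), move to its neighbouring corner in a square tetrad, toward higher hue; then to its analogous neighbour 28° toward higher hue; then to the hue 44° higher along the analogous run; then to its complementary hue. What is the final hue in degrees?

27°

+90° (square ↑): 45 + 90 = 135°
+28° (analog 28° ↑): 135 + 28 = 163°
+44° (analog 44° ↑): 163 + 44 = 207°
+180° (complement): 207 + 180 = 387 → 387 − 360 = 27°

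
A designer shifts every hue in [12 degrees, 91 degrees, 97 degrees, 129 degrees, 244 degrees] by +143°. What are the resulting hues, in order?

12 + 143 = 155°
91 + 143 = 234°
97 + 143 = 240°
129 + 143 = 272°
244 + 143 = 387 → 387 − 360 = 27°

155°, 234°, 240°, 272°, 27°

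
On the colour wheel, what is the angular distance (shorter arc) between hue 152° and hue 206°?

54°

|152 − 206| = 54.
54 ≤ 180, so the shorter arc is 54°.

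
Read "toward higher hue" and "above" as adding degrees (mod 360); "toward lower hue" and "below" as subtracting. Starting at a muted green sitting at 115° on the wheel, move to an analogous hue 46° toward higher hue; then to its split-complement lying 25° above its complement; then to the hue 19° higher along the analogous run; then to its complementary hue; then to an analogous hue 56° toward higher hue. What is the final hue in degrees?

analog 46° ↑ +46°: 115 + 46 = 161°
split-comp 25° ↑ +205°: 161 + 205 = 366 → 366 − 360 = 6°
analog 19° ↑ +19°: 6 + 19 = 25°
complement +180°: 25 + 180 = 205°
analog 56° ↑ +56°: 205 + 56 = 261°

261°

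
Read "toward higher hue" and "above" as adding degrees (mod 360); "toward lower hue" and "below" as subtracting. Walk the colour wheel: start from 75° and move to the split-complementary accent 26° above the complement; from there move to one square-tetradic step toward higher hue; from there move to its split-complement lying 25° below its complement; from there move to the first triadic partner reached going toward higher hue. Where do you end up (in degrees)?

split-comp 26° ↑ +206°: 75 + 206 = 281°
square ↑ +90°: 281 + 90 = 371 → 371 − 360 = 11°
split-comp 25° ↓ +155°: 11 + 155 = 166°
triadic ↑ +120°: 166 + 120 = 286°

286°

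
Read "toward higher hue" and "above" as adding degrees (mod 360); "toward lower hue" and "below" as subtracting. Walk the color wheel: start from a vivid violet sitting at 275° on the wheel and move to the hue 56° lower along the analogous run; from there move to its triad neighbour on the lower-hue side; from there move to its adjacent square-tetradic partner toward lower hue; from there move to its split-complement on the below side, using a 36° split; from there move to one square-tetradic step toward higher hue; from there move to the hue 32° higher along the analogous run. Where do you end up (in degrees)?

275°

analog 56° ↓ −56°: 275 − 56 = 219°
triadic ↓ −120°: 219 − 120 = 99°
square ↓ −90°: 99 − 90 = 9°
split-comp 36° ↓ +144°: 9 + 144 = 153°
square ↑ +90°: 153 + 90 = 243°
analog 32° ↑ +32°: 243 + 32 = 275°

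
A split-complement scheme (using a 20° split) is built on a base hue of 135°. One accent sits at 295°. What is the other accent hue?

Split-complementary hues sit 20° either side of the complement.
Complement of the base 135°: 135 + 180 = 315°
The given accent 295° is 20° one side of 315°; the other accent sits 20° the other side: 315 + 20 = 335°

335°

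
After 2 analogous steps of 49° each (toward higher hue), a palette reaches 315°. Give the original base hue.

2 steps of 49° (toward higher hue) give a net shift of +98°.
Start = end − shift: 315 − 98 = 217°

217°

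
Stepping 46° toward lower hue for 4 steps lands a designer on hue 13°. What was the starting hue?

4 steps of 46° (toward lower hue) give a net shift of −184°.
Start = end − shift: 13 + 184 = 197°

197°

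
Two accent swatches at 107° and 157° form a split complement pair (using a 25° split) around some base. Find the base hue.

312°

The accents sit 25° either side of the complement, so the complement is their short-arc midpoint on the wheel.
Short-arc midpoint of 107° and 157°: 132°.
Base is 180° from the complement: 132 − 180 = -48 → -48 + 360 = 312°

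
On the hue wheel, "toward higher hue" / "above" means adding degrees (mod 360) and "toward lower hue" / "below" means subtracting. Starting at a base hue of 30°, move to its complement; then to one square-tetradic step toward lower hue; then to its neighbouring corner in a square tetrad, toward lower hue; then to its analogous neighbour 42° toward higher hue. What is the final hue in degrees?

30 + 180 = 210°   (complement)
210 − 90 = 120°   (square ↓)
120 − 90 = 30°   (square ↓)
30 + 42 = 72°   (analog 42° ↑)

72°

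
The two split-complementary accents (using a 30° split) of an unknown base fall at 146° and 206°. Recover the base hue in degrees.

356°

The accents sit 30° either side of the complement, so the complement is their short-arc midpoint on the wheel.
Short-arc midpoint of 146° and 206°: 176°.
Base is 180° from the complement: 176 − 180 = -4 → -4 + 360 = 356°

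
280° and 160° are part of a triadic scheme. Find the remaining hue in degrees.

A triad places three hues 120° apart.
The full set through 160° is {40°, 160°, 280°}.
Given {160°, 280°}, the missing hue is 40°.

40°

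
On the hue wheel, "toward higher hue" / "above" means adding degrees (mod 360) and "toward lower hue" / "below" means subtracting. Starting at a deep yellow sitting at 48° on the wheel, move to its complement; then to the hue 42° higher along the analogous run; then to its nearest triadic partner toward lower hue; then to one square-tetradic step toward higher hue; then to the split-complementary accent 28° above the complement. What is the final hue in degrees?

88°

+180° (complement): 48 + 180 = 228°
+42° (analog 42° ↑): 228 + 42 = 270°
−120° (triadic ↓): 270 − 120 = 150°
+90° (square ↑): 150 + 90 = 240°
+208° (split-comp 28° ↑): 240 + 208 = 448 → 448 − 360 = 88°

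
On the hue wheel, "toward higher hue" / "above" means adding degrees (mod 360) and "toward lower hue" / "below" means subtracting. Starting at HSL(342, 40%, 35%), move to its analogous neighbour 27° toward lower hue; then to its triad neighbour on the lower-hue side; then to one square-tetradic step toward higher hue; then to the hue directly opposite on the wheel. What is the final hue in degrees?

105°

342 − 27 = 315°   (analog 27° ↓)
315 − 120 = 195°   (triadic ↓)
195 + 90 = 285°   (square ↑)
285 + 180 = 465 → 465 − 360 = 105°   (complement)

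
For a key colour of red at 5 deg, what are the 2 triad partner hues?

A triad places three hues 120° apart.
5 + 120 = 125°
5 + 240 = 245°

125° and 245°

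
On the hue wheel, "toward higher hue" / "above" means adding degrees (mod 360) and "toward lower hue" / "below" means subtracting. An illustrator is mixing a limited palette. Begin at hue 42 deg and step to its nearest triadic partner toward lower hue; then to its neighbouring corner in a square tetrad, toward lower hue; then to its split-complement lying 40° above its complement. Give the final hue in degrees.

52°

triadic ↓ −120°: 42 − 120 = -78 → -78 + 360 = 282°
square ↓ −90°: 282 − 90 = 192°
split-comp 40° ↑ +220°: 192 + 220 = 412 → 412 − 360 = 52°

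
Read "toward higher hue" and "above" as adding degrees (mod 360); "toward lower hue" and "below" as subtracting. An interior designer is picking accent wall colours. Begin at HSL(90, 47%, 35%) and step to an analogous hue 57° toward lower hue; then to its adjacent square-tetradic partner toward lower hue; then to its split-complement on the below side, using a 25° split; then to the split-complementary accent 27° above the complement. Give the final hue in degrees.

analog 57° ↓ −57°: 90 − 57 = 33°
square ↓ −90°: 33 − 90 = -57 → -57 + 360 = 303°
split-comp 25° ↓ +155°: 303 + 155 = 458 → 458 − 360 = 98°
split-comp 27° ↑ +207°: 98 + 207 = 305°

305°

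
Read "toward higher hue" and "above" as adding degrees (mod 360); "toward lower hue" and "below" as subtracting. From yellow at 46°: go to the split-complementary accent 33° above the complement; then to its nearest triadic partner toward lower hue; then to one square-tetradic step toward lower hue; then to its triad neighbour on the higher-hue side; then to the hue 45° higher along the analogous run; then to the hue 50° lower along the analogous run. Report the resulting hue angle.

+213° (split-comp 33° ↑): 46 + 213 = 259°
−120° (triadic ↓): 259 − 120 = 139°
−90° (square ↓): 139 − 90 = 49°
+120° (triadic ↑): 49 + 120 = 169°
+45° (analog 45° ↑): 169 + 45 = 214°
−50° (analog 50° ↓): 214 − 50 = 164°

164°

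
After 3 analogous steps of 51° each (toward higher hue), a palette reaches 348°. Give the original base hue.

3 steps of 51° (toward higher hue) give a net shift of +153°.
Start = end − shift: 348 − 153 = 195°

195°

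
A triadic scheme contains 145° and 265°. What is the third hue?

25°

A triad spaces three hues 120° apart.
The full set is {25°, 145°, 265°}.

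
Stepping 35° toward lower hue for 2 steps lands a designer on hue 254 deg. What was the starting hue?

2 steps of 35° (toward lower hue) give a net shift of −70°.
Start = end − shift: 254 + 70 = 324°

324°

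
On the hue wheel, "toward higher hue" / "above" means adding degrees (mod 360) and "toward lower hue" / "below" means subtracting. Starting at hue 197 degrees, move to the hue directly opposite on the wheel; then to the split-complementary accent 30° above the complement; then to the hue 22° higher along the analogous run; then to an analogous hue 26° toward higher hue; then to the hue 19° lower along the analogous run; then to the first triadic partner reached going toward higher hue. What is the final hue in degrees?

197 + 180 = 377 → 377 − 360 = 17°   (complement)
17 + 210 = 227°   (split-comp 30° ↑)
227 + 22 = 249°   (analog 22° ↑)
249 + 26 = 275°   (analog 26° ↑)
275 − 19 = 256°   (analog 19° ↓)
256 + 120 = 376 → 376 − 360 = 16°   (triadic ↑)

16°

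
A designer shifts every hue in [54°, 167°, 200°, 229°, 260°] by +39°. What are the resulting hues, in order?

54 + 39 = 93°
167 + 39 = 206°
200 + 39 = 239°
229 + 39 = 268°
260 + 39 = 299°

93°, 206°, 239°, 268°, 299°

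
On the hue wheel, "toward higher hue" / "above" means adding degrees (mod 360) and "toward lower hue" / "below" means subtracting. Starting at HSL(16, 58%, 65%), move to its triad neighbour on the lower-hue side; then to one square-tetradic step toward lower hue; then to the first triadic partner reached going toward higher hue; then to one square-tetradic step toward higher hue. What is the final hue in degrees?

16 − 120 = -104 → -104 + 360 = 256°   (triadic ↓)
256 − 90 = 166°   (square ↓)
166 + 120 = 286°   (triadic ↑)
286 + 90 = 376 → 376 − 360 = 16°   (square ↑)

16°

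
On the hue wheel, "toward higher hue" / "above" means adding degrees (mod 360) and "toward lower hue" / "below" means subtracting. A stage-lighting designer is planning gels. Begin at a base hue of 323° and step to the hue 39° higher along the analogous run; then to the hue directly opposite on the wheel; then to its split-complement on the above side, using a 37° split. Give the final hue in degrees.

analog 39° ↑ +39°: 323 + 39 = 362 → 362 − 360 = 2°
complement +180°: 2 + 180 = 182°
split-comp 37° ↑ +217°: 182 + 217 = 399 → 399 − 360 = 39°

39°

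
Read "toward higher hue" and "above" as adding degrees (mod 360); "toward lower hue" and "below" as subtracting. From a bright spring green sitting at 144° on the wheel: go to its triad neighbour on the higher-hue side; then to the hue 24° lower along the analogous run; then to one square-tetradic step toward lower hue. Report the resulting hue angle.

144 + 120 = 264°   (triadic ↑)
264 − 24 = 240°   (analog 24° ↓)
240 − 90 = 150°   (square ↓)

150°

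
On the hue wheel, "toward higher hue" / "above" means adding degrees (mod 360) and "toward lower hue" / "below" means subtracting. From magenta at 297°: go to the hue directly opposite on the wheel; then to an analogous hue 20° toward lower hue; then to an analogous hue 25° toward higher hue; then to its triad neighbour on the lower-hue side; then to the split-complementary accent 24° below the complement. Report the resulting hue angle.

297 + 180 = 477 → 477 − 360 = 117°   (complement)
117 − 20 = 97°   (analog 20° ↓)
97 + 25 = 122°   (analog 25° ↑)
122 − 120 = 2°   (triadic ↓)
2 + 156 = 158°   (split-comp 24° ↓)

158°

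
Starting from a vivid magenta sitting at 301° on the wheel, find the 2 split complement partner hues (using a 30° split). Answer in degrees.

91° and 151°

Complement of 301°: 301 + 180 = 481 → 481 − 360 = 121°
121 − 30 = 91°
121 + 30 = 151°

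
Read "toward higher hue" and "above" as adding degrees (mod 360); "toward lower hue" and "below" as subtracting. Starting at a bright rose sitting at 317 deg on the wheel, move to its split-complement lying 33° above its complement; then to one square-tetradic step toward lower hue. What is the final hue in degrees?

317 + 213 = 530 → 530 − 360 = 170°   (split-comp 33° ↑)
170 − 90 = 80°   (square ↓)

80°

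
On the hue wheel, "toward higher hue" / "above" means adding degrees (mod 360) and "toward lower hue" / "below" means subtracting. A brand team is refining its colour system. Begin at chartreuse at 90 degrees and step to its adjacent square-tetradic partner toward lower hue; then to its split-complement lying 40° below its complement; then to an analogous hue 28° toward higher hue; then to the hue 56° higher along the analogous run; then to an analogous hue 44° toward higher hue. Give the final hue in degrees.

90 − 90 = 0°   (square ↓)
0 + 140 = 140°   (split-comp 40° ↓)
140 + 28 = 168°   (analog 28° ↑)
168 + 56 = 224°   (analog 56° ↑)
224 + 44 = 268°   (analog 44° ↑)

268°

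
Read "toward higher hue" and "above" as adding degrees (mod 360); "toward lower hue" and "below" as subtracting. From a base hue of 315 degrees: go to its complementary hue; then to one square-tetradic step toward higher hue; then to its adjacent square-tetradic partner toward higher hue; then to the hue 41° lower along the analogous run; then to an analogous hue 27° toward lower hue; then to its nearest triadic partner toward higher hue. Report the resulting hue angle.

315 + 180 = 495 → 495 − 360 = 135°   (complement)
135 + 90 = 225°   (square ↑)
225 + 90 = 315°   (square ↑)
315 − 41 = 274°   (analog 41° ↓)
274 − 27 = 247°   (analog 27° ↓)
247 + 120 = 367 → 367 − 360 = 7°   (triadic ↑)

7°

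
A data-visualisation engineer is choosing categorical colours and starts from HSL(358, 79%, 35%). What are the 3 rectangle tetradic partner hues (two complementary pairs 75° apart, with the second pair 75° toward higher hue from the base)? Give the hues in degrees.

358 + 75 = 433 → 433 − 360 = 73°
358 + 180 = 538 → 538 − 360 = 178°
358 + 255 = 613 → 613 − 360 = 253°

73°, 178°, 253°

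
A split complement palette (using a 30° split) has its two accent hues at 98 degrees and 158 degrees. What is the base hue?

308°

The accents sit 30° either side of the complement, so the complement is their short-arc midpoint on the wheel.
Short-arc midpoint of 98° and 158°: 128°.
Base is 180° from the complement: 128 − 180 = -52 → -52 + 360 = 308°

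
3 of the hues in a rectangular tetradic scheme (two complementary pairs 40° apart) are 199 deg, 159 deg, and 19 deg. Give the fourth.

339°

A rectangular tetradic uses two complementary pairs 40° apart: offsets 0°, 40°, 180°, 220°.
Among {19°, 159°, 199°}, 19° and 199° are a 180° pair.
The remaining hue 159° needs its own complement: 159 + 180 = 339°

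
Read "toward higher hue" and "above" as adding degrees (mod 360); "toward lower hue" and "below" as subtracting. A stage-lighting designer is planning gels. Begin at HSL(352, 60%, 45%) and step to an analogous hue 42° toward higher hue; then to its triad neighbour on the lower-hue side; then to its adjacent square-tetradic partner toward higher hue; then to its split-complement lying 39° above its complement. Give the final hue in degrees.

352 + 42 = 394 → 394 − 360 = 34°   (analog 42° ↑)
34 − 120 = -86 → -86 + 360 = 274°   (triadic ↓)
274 + 90 = 364 → 364 − 360 = 4°   (square ↑)
4 + 219 = 223°   (split-comp 39° ↑)

223°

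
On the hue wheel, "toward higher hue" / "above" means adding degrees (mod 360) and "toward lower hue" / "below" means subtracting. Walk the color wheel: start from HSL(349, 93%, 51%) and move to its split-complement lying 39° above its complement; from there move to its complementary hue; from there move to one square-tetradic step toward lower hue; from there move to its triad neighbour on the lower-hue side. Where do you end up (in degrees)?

349 + 219 = 568 → 568 − 360 = 208°   (split-comp 39° ↑)
208 + 180 = 388 → 388 − 360 = 28°   (complement)
28 − 90 = -62 → -62 + 360 = 298°   (square ↓)
298 − 120 = 178°   (triadic ↓)

178°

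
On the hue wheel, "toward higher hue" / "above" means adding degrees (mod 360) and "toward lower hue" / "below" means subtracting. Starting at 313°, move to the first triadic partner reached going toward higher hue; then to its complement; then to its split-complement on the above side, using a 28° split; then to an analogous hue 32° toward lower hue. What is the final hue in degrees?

+120° (triadic ↑): 313 + 120 = 433 → 433 − 360 = 73°
+180° (complement): 73 + 180 = 253°
+208° (split-comp 28° ↑): 253 + 208 = 461 → 461 − 360 = 101°
−32° (analog 32° ↓): 101 − 32 = 69°

69°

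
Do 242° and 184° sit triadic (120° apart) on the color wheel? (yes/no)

Angular distance: |242 − 184| = 58 = 58°.
Triadic (120° apart) requires 120°.

no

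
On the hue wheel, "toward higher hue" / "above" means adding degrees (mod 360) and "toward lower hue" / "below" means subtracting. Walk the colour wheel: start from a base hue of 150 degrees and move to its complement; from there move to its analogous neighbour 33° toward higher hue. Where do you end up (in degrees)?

150 + 180 = 330°   (complement)
330 + 33 = 363 → 363 − 360 = 3°   (analog 33° ↑)

3°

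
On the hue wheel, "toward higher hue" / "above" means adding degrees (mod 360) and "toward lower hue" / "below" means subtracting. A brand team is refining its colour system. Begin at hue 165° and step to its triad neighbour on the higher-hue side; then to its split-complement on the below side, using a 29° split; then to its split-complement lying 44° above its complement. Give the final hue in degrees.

triadic ↑ +120°: 165 + 120 = 285°
split-comp 29° ↓ +151°: 285 + 151 = 436 → 436 − 360 = 76°
split-comp 44° ↑ +224°: 76 + 224 = 300°

300°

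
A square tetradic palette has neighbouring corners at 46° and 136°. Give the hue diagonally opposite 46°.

226°

A square tetradic scheme places four hues 90° apart; opposite corners are 180° apart.
46 + 180 = 226°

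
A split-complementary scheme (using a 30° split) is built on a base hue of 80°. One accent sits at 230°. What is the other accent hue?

290°

Split-complementary hues sit 30° either side of the complement.
Complement of the base 80°: 80 + 180 = 260°
The given accent 230° is 30° one side of 260°; the other accent sits 30° the other side: 260 + 30 = 290°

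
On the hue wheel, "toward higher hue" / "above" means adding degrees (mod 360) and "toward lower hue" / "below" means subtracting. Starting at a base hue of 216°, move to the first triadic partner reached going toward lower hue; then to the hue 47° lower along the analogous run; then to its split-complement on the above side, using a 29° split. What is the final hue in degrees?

258°

triadic ↓ −120°: 216 − 120 = 96°
analog 47° ↓ −47°: 96 − 47 = 49°
split-comp 29° ↑ +209°: 49 + 209 = 258°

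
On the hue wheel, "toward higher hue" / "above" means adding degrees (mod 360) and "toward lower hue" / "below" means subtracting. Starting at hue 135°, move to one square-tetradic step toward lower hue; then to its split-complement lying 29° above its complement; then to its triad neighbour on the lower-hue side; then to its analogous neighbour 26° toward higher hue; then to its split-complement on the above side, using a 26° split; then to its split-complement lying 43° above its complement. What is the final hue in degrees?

229°

−90° (square ↓): 135 − 90 = 45°
+209° (split-comp 29° ↑): 45 + 209 = 254°
−120° (triadic ↓): 254 − 120 = 134°
+26° (analog 26° ↑): 134 + 26 = 160°
+206° (split-comp 26° ↑): 160 + 206 = 366 → 366 − 360 = 6°
+223° (split-comp 43° ↑): 6 + 223 = 229°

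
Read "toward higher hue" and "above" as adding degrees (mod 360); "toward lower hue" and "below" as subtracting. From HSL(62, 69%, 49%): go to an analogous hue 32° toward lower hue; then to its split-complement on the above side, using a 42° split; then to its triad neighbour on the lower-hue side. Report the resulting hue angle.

62 − 32 = 30°   (analog 32° ↓)
30 + 222 = 252°   (split-comp 42° ↑)
252 − 120 = 132°   (triadic ↓)

132°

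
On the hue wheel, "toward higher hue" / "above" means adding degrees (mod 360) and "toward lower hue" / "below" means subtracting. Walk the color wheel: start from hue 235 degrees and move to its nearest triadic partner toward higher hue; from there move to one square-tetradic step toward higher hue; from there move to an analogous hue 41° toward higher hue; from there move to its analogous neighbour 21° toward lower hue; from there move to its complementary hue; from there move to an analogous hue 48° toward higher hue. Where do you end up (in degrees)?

235 + 120 = 355°   (triadic ↑)
355 + 90 = 445 → 445 − 360 = 85°   (square ↑)
85 + 41 = 126°   (analog 41° ↑)
126 − 21 = 105°   (analog 21° ↓)
105 + 180 = 285°   (complement)
285 + 48 = 333°   (analog 48° ↑)

333°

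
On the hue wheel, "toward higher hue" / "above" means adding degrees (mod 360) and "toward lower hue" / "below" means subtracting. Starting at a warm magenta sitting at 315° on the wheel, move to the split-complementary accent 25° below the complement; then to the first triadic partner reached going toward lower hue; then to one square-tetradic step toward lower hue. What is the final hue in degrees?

260°

+155° (split-comp 25° ↓): 315 + 155 = 470 → 470 − 360 = 110°
−120° (triadic ↓): 110 − 120 = -10 → -10 + 360 = 350°
−90° (square ↓): 350 − 90 = 260°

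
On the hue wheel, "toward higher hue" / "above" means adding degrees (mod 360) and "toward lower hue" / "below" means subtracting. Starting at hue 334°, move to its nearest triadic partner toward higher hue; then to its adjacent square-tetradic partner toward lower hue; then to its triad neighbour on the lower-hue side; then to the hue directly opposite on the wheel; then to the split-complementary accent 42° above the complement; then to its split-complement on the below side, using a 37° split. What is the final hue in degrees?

triadic ↑ +120°: 334 + 120 = 454 → 454 − 360 = 94°
square ↓ −90°: 94 − 90 = 4°
triadic ↓ −120°: 4 − 120 = -116 → -116 + 360 = 244°
complement +180°: 244 + 180 = 424 → 424 − 360 = 64°
split-comp 42° ↑ +222°: 64 + 222 = 286°
split-comp 37° ↓ +143°: 286 + 143 = 429 → 429 − 360 = 69°

69°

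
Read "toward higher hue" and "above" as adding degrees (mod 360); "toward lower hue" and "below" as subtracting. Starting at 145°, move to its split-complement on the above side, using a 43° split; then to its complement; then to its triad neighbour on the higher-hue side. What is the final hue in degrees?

308°

split-comp 43° ↑ +223°: 145 + 223 = 368 → 368 − 360 = 8°
complement +180°: 8 + 180 = 188°
triadic ↑ +120°: 188 + 120 = 308°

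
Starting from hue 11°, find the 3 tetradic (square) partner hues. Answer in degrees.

A square tetradic scheme places four hues every 90°.
11 + 90 = 101°
11 + 180 = 191°
11 + 270 = 281°

101°, 191° and 281°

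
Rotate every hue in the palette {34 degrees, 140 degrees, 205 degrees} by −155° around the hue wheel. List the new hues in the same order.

239°, 345°, 50°

34 − 155 = -121 → -121 + 360 = 239°
140 − 155 = -15 → -15 + 360 = 345°
205 − 155 = 50°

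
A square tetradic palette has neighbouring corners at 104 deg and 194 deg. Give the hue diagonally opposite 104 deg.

284°

A square tetradic scheme places four hues 90° apart; opposite corners are 180° apart.
104 + 180 = 284°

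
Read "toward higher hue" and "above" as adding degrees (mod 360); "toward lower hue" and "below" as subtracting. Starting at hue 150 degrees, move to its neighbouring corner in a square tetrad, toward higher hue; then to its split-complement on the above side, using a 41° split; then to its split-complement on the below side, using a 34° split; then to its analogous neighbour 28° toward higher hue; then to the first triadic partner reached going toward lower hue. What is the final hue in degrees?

150 + 90 = 240°   (square ↑)
240 + 221 = 461 → 461 − 360 = 101°   (split-comp 41° ↑)
101 + 146 = 247°   (split-comp 34° ↓)
247 + 28 = 275°   (analog 28° ↑)
275 − 120 = 155°   (triadic ↓)

155°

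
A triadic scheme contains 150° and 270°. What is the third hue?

30°

A triad spaces three hues 120° apart.
The full set is {30°, 150°, 270°}.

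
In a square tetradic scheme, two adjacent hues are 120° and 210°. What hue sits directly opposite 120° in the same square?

300°

A square tetradic scheme places four hues 90° apart; opposite corners are 180° apart.
120 + 180 = 300°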